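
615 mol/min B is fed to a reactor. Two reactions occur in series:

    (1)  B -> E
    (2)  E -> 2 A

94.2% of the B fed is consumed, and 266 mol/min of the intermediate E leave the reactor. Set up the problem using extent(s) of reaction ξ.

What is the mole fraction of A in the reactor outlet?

Conversion of B: B consumed = 1ξ₁ = 0.942 × 615 → ξ₁ = 579.3 mol/min.
E balance: n_E = 0 + 1ξ₁ − 1ξ₂ = 266 → ξ₂ = (1·579.3 − 266)/1 = 313.3 mol/min.
Outlet amounts (n = n₀ + Σ ν·ξ):
  B: 615 − 1(579.3) = 35.67
  E: 0 + 1(579.3) − 1(313.3) = 266
  A: 0 + 2(313.3) = 626.7
Total out = 928.3 mol/min; y_A = 626.7 / 928.3 = 0.675.

0.675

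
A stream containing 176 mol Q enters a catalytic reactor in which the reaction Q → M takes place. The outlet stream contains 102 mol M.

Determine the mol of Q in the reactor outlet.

For M: n = n₀ + 1ξ → 102 = 0 + 1ξ, giving ξ = 102 mol.
Outlet amounts (n = n₀ + ν ξ):
  Q: 176 − 1(102) = 74
  M: 0 + 1(102) = 102

74 mol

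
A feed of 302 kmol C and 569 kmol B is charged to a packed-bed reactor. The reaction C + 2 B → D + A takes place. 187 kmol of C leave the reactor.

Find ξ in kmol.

ξ = 115 kmol

For C: n = n₀ − 1ξ → 187 = 302 − 1ξ, giving ξ = 115 kmol.
Outlet amounts (n = n₀ + ν ξ):
  C: 302 − 1(115) = 187
  B: 569 − 2(115) = 339
  D: 0 + 1(115) = 115
  A: 0 + 1(115) = 115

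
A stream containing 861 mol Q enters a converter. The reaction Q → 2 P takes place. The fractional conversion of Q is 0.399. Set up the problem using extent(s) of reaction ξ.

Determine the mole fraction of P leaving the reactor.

Q reacted = 0.399 × 861 = 343.5 mol; ν_Q = −1, so ξ = 343.5/1 = 343.5 mol.
Outlet amounts (n = n₀ + ν ξ):
  Q: 861 − 1(343.5) = 517.5
  P: 0 + 2(343.5) = 687.1
Total out = 1205 mol; y_P = 687.1 / 1205 = 0.5704.

0.57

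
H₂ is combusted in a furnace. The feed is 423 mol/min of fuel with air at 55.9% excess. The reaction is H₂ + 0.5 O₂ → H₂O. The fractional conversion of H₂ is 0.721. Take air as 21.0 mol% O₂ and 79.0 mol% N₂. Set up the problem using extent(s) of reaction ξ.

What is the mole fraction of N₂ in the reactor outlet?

0.674

Stoichiometric O₂ = 0.5 × 423 = 211.5 mol/min; O₂ fed = 211.5 × 1.559 = 329.7 mol/min.
N₂ fed = 329.7 × 79/21 = 1240 mol/min.
Fuel reacted = 0.721 × 423 → ξ = 305 mol/min.
Outlet (n = n₀ + ν ξ):
  H₂: 423 − 1(305) = 118
  O₂: 329.7 − 0.5(305) = 177.2
  N₂: 1240 (inert)
  H₂O: 0 + 1(305) = 305
Total out = 1841 mol/min; y_N₂ = 1240 / 1841 = 0.6739.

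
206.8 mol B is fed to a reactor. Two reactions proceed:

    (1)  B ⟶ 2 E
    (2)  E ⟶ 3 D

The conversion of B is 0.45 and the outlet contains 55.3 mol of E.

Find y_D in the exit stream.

Conversion of B: B consumed = 1ξ₁ = 0.45 × 206.8 → ξ₁ = 93.06 mol.
E balance: n_E = 0 + 2ξ₁ − 1ξ₂ = 55.3 → ξ₂ = (2·93.06 − 55.3)/1 = 130.8 mol.
Outlet amounts (n = n₀ + Σ ν·ξ):
  B: 206.8 − 1(93.06) = 113.7
  E: 0 + 2(93.06) − 1(130.8) = 55.3
  D: 0 + 3(130.8) = 392.5
Total out = 561.5 mol; y_D = 392.5 / 561.5 = 0.6989.

0.699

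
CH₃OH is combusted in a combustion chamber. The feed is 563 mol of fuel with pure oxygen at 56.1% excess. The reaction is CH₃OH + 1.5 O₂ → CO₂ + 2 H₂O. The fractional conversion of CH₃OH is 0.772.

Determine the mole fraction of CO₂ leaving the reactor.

0.207

Stoichiometric O₂ = 1.5 × 563 = 844.5 mol; O₂ fed = 844.5 × 1.561 = 1318 mol.
Fuel reacted = 0.772 × 563 → ξ = 434.6 mol.
Outlet (n = n₀ + ν ξ):
  CH₃OH: 563 − 1(434.6) = 128.4
  O₂: 1318 − 1.5(434.6) = 666.3
  CO₂: 0 + 1(434.6) = 434.6
  H₂O: 0 + 2(434.6) = 869.3
Total out = 2099 mol; y_CO₂ = 434.6 / 2099 = 0.2071.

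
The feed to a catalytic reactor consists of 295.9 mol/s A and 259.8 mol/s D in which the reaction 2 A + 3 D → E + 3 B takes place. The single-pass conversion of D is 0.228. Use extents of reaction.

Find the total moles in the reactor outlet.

536 mol/s

D reacted = 0.228 × 259.8 = 59.23 mol/s; ν_D = −3, so ξ = 59.23/3 = 19.74 mol/s.
Outlet amounts (n = n₀ + ν ξ):
  A: 295.9 − 2(19.74) = 256.4
  D: 259.8 − 3(19.74) = 200.6
  E: 0 + 1(19.74) = 19.74
  B: 0 + 3(19.74) = 59.23
Total out = 256.4 + 200.6 + 19.74 + 59.23 = 536 mol/s.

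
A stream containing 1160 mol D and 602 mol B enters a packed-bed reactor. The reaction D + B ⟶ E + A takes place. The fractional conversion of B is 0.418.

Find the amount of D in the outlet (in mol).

B reacted = 0.418 × 602 = 251.6 mol; ν_B = −1, so ξ = 251.6/1 = 251.6 mol.
Outlet amounts (n = n₀ + ν ξ):
  D: 1160 − 1(251.6) = 908.4
  B: 602 − 1(251.6) = 350.4
  E: 0 + 1(251.6) = 251.6
  A: 0 + 1(251.6) = 251.6

908 mol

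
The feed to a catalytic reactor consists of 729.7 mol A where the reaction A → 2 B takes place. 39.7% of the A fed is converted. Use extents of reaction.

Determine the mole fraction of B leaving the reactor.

A reacted = 0.397 × 729.7 = 289.7 mol; ν_A = −1, so ξ = 289.7/1 = 289.7 mol.
Outlet amounts (n = n₀ + ν ξ):
  A: 729.7 − 1(289.7) = 440
  B: 0 + 2(289.7) = 579.4
Total out = 1019 mol; y_B = 579.4 / 1019 = 0.5684.

0.568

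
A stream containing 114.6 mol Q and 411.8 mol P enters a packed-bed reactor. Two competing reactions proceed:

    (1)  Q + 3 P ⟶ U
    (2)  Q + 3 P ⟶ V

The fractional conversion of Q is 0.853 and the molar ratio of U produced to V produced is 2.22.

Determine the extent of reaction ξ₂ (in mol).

Conversion of Q: Q consumed = 0.853 × 114.6 = 97.75 mol = 1ξ₁ + 1ξ₂.
Selectivity: 1ξ₁ / (1ξ₂) = 2.22 → ξ₁ = 2.22 ξ₂.
Substitute: (1·2.22 + 1) ξ₂ = 97.75 → ξ₂ = 30.36 mol, ξ₁ = 67.4 mol.
Outlet amounts (n = n₀ + Σ ν·ξ):
  Q: 114.6 − 1(67.4) − 1(30.36) = 16.85
  P: 411.8 − 3(67.4) − 3(30.36) = 118.5
  U: 0 + 1(67.4) = 67.4
  V: 0 + 1(30.36) = 30.36

ξ₂ = 30.4 mol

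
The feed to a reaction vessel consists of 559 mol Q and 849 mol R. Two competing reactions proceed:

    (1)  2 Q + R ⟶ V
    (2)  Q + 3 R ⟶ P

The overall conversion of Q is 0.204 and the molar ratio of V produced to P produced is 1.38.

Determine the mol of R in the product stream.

Conversion of Q: Q consumed = 0.204 × 559 = 114 mol = 2ξ₁ + 1ξ₂.
Selectivity: 1ξ₁ / (1ξ₂) = 1.38 → ξ₁ = 1.38 ξ₂.
Substitute: (2·1.38 + 1) ξ₂ = 114 → ξ₂ = 30.33 mol, ξ₁ = 41.85 mol.
Outlet amounts (n = n₀ + Σ ν·ξ):
  Q: 559 − 2(41.85) − 1(30.33) = 445
  R: 849 − 1(41.85) − 3(30.33) = 716.2
  V: 0 + 1(41.85) = 41.85
  P: 0 + 1(30.33) = 30.33

716 mol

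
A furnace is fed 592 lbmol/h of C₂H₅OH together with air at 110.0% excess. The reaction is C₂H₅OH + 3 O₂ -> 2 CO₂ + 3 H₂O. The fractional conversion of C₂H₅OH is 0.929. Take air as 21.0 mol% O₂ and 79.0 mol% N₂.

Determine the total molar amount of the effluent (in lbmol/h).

Stoichiometric O₂ = 3 × 592 = 1776 lbmol/h; O₂ fed = 1776 × 2.100 = 3730 lbmol/h.
N₂ fed = 3730 × 79/21 = 14030 lbmol/h.
Fuel reacted = 0.929 × 592 → ξ = 550 lbmol/h.
Outlet (n = n₀ + ν ξ):
  C₂H₅OH: 592 − 1(550) = 42.03
  O₂: 3730 − 3(550) = 2080
  N₂: 14030 (inert)
  CO₂: 0 + 2(550) = 1100
  H₂O: 0 + 3(550) = 1650
Total out = 42.03 + 2080 + 14030 + 1100 + 1650 = 18900 lbmol/h.

18900 lbmol/h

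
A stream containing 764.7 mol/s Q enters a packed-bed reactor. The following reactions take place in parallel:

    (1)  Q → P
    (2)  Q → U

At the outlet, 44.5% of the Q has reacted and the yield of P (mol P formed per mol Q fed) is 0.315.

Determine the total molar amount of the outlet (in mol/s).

765 mol/s

Yield of P: 1ξ₁ / 764.7 = 0.315 → ξ₁ = 240.9 mol/s.
Conversion of Q: 1ξ₁ + 1ξ₂ = 0.445 × 764.7 = 340.3 → ξ₂ = 99.41 mol/s.
Outlet amounts (n = n₀ + Σ ν·ξ):
  Q: 764.7 − 1(240.9) − 1(99.41) = 424.4
  P: 0 + 1(240.9) = 240.9
  U: 0 + 1(99.41) = 99.41
Total out = 424.4 + 240.9 + 99.41 = 764.7 mol/s.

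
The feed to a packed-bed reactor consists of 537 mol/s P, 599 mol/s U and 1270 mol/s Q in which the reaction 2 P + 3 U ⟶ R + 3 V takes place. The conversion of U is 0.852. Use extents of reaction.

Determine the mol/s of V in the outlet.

510 mol/s

U reacted = 0.852 × 599 = 510.3 mol/s; ν_U = −3, so ξ = 510.3/3 = 170.1 mol/s.
Outlet amounts (n = n₀ + ν ξ):
  P: 537 − 2(170.1) = 196.8
  U: 599 − 3(170.1) = 88.65
  R: 0 + 1(170.1) = 170.1
  V: 0 + 3(170.1) = 510.3
  Q: 1270 (inert)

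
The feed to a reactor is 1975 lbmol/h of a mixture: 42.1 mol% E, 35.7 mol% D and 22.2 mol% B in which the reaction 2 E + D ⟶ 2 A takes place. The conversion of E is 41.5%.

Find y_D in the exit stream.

0.295

E reacted = 0.415 × 831.5 = 345.1 lbmol/h; ν_E = −2, so ξ = 345.1/2 = 172.5 lbmol/h.
Outlet amounts (n = n₀ + ν ξ):
  E: 831.5 − 2(172.5) = 486.4
  D: 705.1 − 1(172.5) = 532.5
  A: 0 + 2(172.5) = 345.1
  B: 438.4 (inert)
Total out = 1802 lbmol/h; y_D = 532.5 / 1802 = 0.2955.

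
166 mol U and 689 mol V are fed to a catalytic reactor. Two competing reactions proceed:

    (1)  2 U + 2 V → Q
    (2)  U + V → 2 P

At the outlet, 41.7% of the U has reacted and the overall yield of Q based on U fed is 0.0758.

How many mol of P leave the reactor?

88.1 mol

Yield of Q: 1ξ₁ / 166 = 0.0758 → ξ₁ = 12.58 mol.
Conversion of U: 2ξ₁ + 1ξ₂ = 0.417 × 166 = 69.22 → ξ₂ = 44.06 mol.
Outlet amounts (n = n₀ + Σ ν·ξ):
  U: 166 − 2(12.58) − 1(44.06) = 96.78
  V: 689 − 2(12.58) − 1(44.06) = 619.8
  Q: 0 + 1(12.58) = 12.58
  P: 0 + 2(44.06) = 88.11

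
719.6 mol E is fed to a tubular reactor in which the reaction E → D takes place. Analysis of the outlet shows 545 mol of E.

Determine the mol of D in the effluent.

175 mol

For E: n = n₀ − 1ξ → 545 = 719.6 − 1ξ, giving ξ = 174.6 mol.
Outlet amounts (n = n₀ + ν ξ):
  E: 719.6 − 1(174.6) = 545
  D: 0 + 1(174.6) = 174.6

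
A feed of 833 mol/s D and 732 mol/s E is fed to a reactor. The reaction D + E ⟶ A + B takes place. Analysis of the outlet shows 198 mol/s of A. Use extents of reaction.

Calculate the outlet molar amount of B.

For A: n = n₀ + 1ξ → 198 = 0 + 1ξ, giving ξ = 198 mol/s.
Outlet amounts (n = n₀ + ν ξ):
  D: 833 − 1(198) = 635
  E: 732 − 1(198) = 534
  A: 0 + 1(198) = 198
  B: 0 + 1(198) = 198

198 mol/s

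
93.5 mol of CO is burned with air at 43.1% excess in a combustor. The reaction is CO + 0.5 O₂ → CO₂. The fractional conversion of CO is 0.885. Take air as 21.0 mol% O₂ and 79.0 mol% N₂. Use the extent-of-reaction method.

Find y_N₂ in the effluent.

Stoichiometric O₂ = 0.5 × 93.5 = 46.75 mol; O₂ fed = 46.75 × 1.431 = 66.9 mol.
N₂ fed = 66.9 × 79/21 = 251.7 mol.
Fuel reacted = 0.885 × 93.5 → ξ = 82.75 mol.
Outlet (n = n₀ + ν ξ):
  CO: 93.5 − 1(82.75) = 10.75
  O₂: 66.9 − 0.5(82.75) = 25.53
  N₂: 251.7 (inert)
  CO₂: 0 + 1(82.75) = 82.75
Total out = 370.7 mol; y_N₂ = 251.7 / 370.7 = 0.6789.

0.679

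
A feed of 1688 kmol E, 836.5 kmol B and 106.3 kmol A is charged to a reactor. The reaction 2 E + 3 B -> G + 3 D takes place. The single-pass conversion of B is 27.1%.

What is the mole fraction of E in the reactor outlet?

B reacted = 0.271 × 836.5 = 226.7 kmol; ν_B = −3, so ξ = 226.7/3 = 75.56 kmol.
Outlet amounts (n = n₀ + ν ξ):
  E: 1688 − 2(75.56) = 1537
  B: 836.5 − 3(75.56) = 609.8
  G: 0 + 1(75.56) = 75.56
  D: 0 + 3(75.56) = 226.7
  A: 106.3 (inert)
Total out = 2555 kmol; y_E = 1537 / 2555 = 0.6015.

0.601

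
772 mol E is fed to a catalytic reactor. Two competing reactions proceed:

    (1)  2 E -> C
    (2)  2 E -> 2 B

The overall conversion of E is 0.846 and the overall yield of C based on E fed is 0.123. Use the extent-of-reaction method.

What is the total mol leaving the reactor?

677 mol

Yield of C: 1ξ₁ / 772 = 0.123 → ξ₁ = 94.96 mol.
Conversion of E: 2ξ₁ + 2ξ₂ = 0.846 × 772 = 653.1 → ξ₂ = 231.6 mol.
Outlet amounts (n = n₀ + Σ ν·ξ):
  E: 772 − 2(94.96) − 2(231.6) = 118.9
  C: 0 + 1(94.96) = 94.96
  B: 0 + 2(231.6) = 463.2
Total out = 118.9 + 94.96 + 463.2 = 677 mol.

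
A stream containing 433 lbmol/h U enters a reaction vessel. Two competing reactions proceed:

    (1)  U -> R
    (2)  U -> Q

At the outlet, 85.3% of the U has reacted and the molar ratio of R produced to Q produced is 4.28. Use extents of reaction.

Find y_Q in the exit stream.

Conversion of U: U consumed = 0.853 × 433 = 369.3 lbmol/h = 1ξ₁ + 1ξ₂.
Selectivity: 1ξ₁ / (1ξ₂) = 4.28 → ξ₁ = 4.28 ξ₂.
Substitute: (1·4.28 + 1) ξ₂ = 369.3 → ξ₂ = 69.95 lbmol/h, ξ₁ = 299.4 lbmol/h.
Outlet amounts (n = n₀ + Σ ν·ξ):
  U: 433 − 1(299.4) − 1(69.95) = 63.65
  R: 0 + 1(299.4) = 299.4
  Q: 0 + 1(69.95) = 69.95
Total out = 433 lbmol/h; y_Q = 69.95 / 433 = 0.1616.

0.162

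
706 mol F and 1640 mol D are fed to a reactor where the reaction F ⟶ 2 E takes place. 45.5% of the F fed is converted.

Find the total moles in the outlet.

F reacted = 0.455 × 706 = 321.2 mol; ν_F = −1, so ξ = 321.2/1 = 321.2 mol.
Outlet amounts (n = n₀ + ν ξ):
  F: 706 − 1(321.2) = 384.8
  E: 0 + 2(321.2) = 642.5
  D: 1640 (inert)
Total out = 384.8 + 642.5 + 1640 = 2667 mol.

2670 mol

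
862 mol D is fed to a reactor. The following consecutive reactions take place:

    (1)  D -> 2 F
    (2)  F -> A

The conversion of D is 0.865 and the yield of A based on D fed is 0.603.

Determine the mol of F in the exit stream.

Conversion of D: D consumed = 1ξ₁ = 0.865 × 862 → ξ₁ = 745.6 mol.
Yield of A: 1ξ₂ / 862 = 0.603 → ξ₂ = 519.8 mol.
Outlet amounts (n = n₀ + Σ ν·ξ):
  D: 862 − 1(745.6) = 116.4
  F: 0 + 2(745.6) − 1(519.8) = 971.5
  A: 0 + 1(519.8) = 519.8

971 mol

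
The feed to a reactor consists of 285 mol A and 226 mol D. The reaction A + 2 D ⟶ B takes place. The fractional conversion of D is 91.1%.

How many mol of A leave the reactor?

182 mol

D reacted = 0.911 × 226 = 205.9 mol; ν_D = −2, so ξ = 205.9/2 = 102.9 mol.
Outlet amounts (n = n₀ + ν ξ):
  A: 285 − 1(102.9) = 182.1
  D: 226 − 2(102.9) = 20.11
  B: 0 + 1(102.9) = 102.9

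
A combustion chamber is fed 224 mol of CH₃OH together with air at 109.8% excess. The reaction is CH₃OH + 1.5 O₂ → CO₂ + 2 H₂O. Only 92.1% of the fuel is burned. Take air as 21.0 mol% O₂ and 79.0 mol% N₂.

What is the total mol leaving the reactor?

Stoichiometric O₂ = 1.5 × 224 = 336 mol; O₂ fed = 336 × 2.098 = 704.9 mol.
N₂ fed = 704.9 × 79/21 = 2652 mol.
Fuel reacted = 0.921 × 224 → ξ = 206.3 mol.
Outlet (n = n₀ + ν ξ):
  CH₃OH: 224 − 1(206.3) = 17.7
  O₂: 704.9 − 1.5(206.3) = 395.5
  N₂: 2652 (inert)
  CO₂: 0 + 1(206.3) = 206.3
  H₂O: 0 + 2(206.3) = 412.6
Total out = 17.7 + 395.5 + 2652 + 206.3 + 412.6 = 3684 mol.

3680 mol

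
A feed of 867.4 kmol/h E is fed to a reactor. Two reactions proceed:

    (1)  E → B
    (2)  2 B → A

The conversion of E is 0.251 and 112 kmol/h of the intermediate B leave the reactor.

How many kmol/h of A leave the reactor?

52.9 kmol/h

Conversion of E: E consumed = 1ξ₁ = 0.251 × 867.4 → ξ₁ = 217.7 kmol/h.
B balance: n_B = 0 + 1ξ₁ − 2ξ₂ = 112 → ξ₂ = (1·217.7 − 112)/2 = 52.86 kmol/h.
Outlet amounts (n = n₀ + Σ ν·ξ):
  E: 867.4 − 1(217.7) = 649.7
  B: 0 + 1(217.7) − 2(52.86) = 112
  A: 0 + 1(52.86) = 52.86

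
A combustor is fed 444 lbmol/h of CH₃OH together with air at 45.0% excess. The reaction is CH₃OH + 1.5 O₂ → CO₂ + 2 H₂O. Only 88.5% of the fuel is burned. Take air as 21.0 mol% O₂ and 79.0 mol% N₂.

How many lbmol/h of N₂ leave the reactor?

3630 lbmol/h

Stoichiometric O₂ = 1.5 × 444 = 666 lbmol/h; O₂ fed = 666 × 1.450 = 965.7 lbmol/h.
N₂ fed = 965.7 × 79/21 = 3633 lbmol/h.
Fuel reacted = 0.885 × 444 → ξ = 392.9 lbmol/h.
Outlet (n = n₀ + ν ξ):
  CH₃OH: 444 − 1(392.9) = 51.06
  O₂: 965.7 − 1.5(392.9) = 376.3
  N₂: 3633 (inert)
  CO₂: 0 + 1(392.9) = 392.9
  H₂O: 0 + 2(392.9) = 785.9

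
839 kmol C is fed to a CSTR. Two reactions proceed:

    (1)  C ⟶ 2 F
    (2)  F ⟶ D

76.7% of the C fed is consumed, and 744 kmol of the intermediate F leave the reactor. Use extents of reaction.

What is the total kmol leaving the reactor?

Conversion of C: C consumed = 1ξ₁ = 0.767 × 839 → ξ₁ = 643.5 kmol.
F balance: n_F = 0 + 2ξ₁ − 1ξ₂ = 744 → ξ₂ = (2·643.5 − 744)/1 = 543 kmol.
Outlet amounts (n = n₀ + Σ ν·ξ):
  C: 839 − 1(643.5) = 195.5
  F: 0 + 2(643.5) − 1(543) = 744
  D: 0 + 1(543) = 543
Total out = 195.5 + 744 + 543 = 1483 kmol.

1480 kmol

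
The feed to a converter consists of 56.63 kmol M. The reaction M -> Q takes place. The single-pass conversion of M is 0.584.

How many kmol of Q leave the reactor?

33.1 kmol

M reacted = 0.584 × 56.63 = 33.07 kmol; ν_M = −1, so ξ = 33.07/1 = 33.07 kmol.
Outlet amounts (n = n₀ + ν ξ):
  M: 56.63 − 1(33.07) = 23.56
  Q: 0 + 1(33.07) = 33.07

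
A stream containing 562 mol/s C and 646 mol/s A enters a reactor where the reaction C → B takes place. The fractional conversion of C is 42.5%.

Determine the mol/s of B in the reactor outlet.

C reacted = 0.425 × 562 = 238.8 mol/s; ν_C = −1, so ξ = 238.8/1 = 238.8 mol/s.
Outlet amounts (n = n₀ + ν ξ):
  C: 562 − 1(238.8) = 323.1
  B: 0 + 1(238.8) = 238.8
  A: 646 (inert)

239 mol/s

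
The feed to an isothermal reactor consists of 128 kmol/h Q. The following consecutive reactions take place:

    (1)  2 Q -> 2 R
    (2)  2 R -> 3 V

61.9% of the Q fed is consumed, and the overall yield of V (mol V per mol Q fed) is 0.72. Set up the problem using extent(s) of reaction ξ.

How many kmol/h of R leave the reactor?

Conversion of Q: Q consumed = 2ξ₁ = 0.619 × 128 → ξ₁ = 39.62 kmol/h.
Yield of V: 3ξ₂ / 128 = 0.72 → ξ₂ = 30.72 kmol/h.
Outlet amounts (n = n₀ + Σ ν·ξ):
  Q: 128 − 2(39.62) = 48.77
  R: 0 + 2(39.62) − 2(30.72) = 17.79
  V: 0 + 3(30.72) = 92.16

17.8 kmol/h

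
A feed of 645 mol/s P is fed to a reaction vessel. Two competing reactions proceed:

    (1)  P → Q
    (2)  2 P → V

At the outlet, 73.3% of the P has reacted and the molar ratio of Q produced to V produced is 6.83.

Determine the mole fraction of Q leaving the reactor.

Conversion of P: P consumed = 0.733 × 645 = 472.8 mol/s = 1ξ₁ + 2ξ₂.
Selectivity: 1ξ₁ / (1ξ₂) = 6.83 → ξ₁ = 6.83 ξ₂.
Substitute: (1·6.83 + 2) ξ₂ = 472.8 → ξ₂ = 53.54 mol/s, ξ₁ = 365.7 mol/s.
Outlet amounts (n = n₀ + Σ ν·ξ):
  P: 645 − 1(365.7) − 2(53.54) = 172.2
  Q: 0 + 1(365.7) = 365.7
  V: 0 + 1(53.54) = 53.54
Total out = 591.5 mol/s; y_Q = 365.7 / 591.5 = 0.6183.

0.618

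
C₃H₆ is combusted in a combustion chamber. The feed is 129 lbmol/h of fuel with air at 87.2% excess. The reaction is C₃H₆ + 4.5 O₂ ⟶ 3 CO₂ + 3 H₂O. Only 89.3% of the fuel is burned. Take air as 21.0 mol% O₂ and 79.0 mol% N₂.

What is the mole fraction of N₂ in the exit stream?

Stoichiometric O₂ = 4.5 × 129 = 580.5 lbmol/h; O₂ fed = 580.5 × 1.872 = 1087 lbmol/h.
N₂ fed = 1087 × 79/21 = 4088 lbmol/h.
Fuel reacted = 0.893 × 129 → ξ = 115.2 lbmol/h.
Outlet (n = n₀ + ν ξ):
  C₃H₆: 129 − 1(115.2) = 13.8
  O₂: 1087 − 4.5(115.2) = 568.3
  N₂: 4088 (inert)
  CO₂: 0 + 3(115.2) = 345.6
  H₂O: 0 + 3(115.2) = 345.6
Total out = 5361 lbmol/h; y_N₂ = 4088 / 5361 = 0.7625.

0.763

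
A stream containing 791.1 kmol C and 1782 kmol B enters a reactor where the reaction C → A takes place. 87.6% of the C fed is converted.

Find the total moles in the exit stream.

C reacted = 0.876 × 791.1 = 693 kmol; ν_C = −1, so ξ = 693/1 = 693 kmol.
Outlet amounts (n = n₀ + ν ξ):
  C: 791.1 − 1(693) = 98.1
  A: 0 + 1(693) = 693
  B: 1782 (inert)
Total out = 98.1 + 693 + 1782 = 2573 kmol.

2570 kmol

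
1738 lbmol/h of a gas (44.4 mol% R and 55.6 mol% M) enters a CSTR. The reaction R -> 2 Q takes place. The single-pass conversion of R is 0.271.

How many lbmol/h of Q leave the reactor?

418 lbmol/h

R reacted = 0.271 × 771.7 = 209.1 lbmol/h; ν_R = −1, so ξ = 209.1/1 = 209.1 lbmol/h.
Outlet amounts (n = n₀ + ν ξ):
  R: 771.7 − 1(209.1) = 562.5
  Q: 0 + 2(209.1) = 418.2
  M: 966.3 (inert)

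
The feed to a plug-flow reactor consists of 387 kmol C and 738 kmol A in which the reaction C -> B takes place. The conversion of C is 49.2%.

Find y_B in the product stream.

0.169

C reacted = 0.492 × 387 = 190.4 kmol; ν_C = −1, so ξ = 190.4/1 = 190.4 kmol.
Outlet amounts (n = n₀ + ν ξ):
  C: 387 − 1(190.4) = 196.6
  B: 0 + 1(190.4) = 190.4
  A: 738 (inert)
Total out = 1125 kmol; y_B = 190.4 / 1125 = 0.1692.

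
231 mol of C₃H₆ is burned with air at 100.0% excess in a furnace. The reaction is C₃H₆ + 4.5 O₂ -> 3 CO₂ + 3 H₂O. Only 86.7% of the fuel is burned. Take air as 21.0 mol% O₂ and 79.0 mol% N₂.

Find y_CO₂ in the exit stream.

0.0587

Stoichiometric O₂ = 4.5 × 231 = 1040 mol; O₂ fed = 1040 × 2.000 = 2079 mol.
N₂ fed = 2079 × 79/21 = 7821 mol.
Fuel reacted = 0.867 × 231 → ξ = 200.3 mol.
Outlet (n = n₀ + ν ξ):
  C₃H₆: 231 − 1(200.3) = 30.72
  O₂: 2079 − 4.5(200.3) = 1178
  N₂: 7821 (inert)
  CO₂: 0 + 3(200.3) = 600.8
  H₂O: 0 + 3(200.3) = 600.8
Total out = 10230 mol; y_CO₂ = 600.8 / 10230 = 0.05873.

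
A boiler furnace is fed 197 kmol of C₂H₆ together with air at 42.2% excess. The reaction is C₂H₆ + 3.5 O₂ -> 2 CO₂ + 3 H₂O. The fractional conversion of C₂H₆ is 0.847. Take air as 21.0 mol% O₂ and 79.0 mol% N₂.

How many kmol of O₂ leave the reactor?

396 kmol

Stoichiometric O₂ = 3.5 × 197 = 689.5 kmol; O₂ fed = 689.5 × 1.422 = 980.5 kmol.
N₂ fed = 980.5 × 79/21 = 3688 kmol.
Fuel reacted = 0.847 × 197 → ξ = 166.9 kmol.
Outlet (n = n₀ + ν ξ):
  C₂H₆: 197 − 1(166.9) = 30.14
  O₂: 980.5 − 3.5(166.9) = 396.5
  N₂: 3688 (inert)
  CO₂: 0 + 2(166.9) = 333.7
  H₂O: 0 + 3(166.9) = 500.6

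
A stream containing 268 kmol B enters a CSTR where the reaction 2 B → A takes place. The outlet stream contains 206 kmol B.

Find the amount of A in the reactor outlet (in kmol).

31 kmol

For B: n = n₀ − 2ξ → 206 = 268 − 2ξ, giving ξ = 31 kmol.
Outlet amounts (n = n₀ + ν ξ):
  B: 268 − 2(31) = 206
  A: 0 + 1(31) = 31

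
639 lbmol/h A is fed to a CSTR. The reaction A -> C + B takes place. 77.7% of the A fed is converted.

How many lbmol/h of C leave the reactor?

A reacted = 0.777 × 639 = 496.5 lbmol/h; ν_A = −1, so ξ = 496.5/1 = 496.5 lbmol/h.
Outlet amounts (n = n₀ + ν ξ):
  A: 639 − 1(496.5) = 142.5
  C: 0 + 1(496.5) = 496.5
  B: 0 + 1(496.5) = 496.5

497 lbmol/h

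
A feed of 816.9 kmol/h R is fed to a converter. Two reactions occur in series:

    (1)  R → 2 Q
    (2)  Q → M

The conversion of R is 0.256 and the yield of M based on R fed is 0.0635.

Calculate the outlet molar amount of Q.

Conversion of R: R consumed = 1ξ₁ = 0.256 × 816.9 → ξ₁ = 209.1 kmol/h.
Yield of M: 1ξ₂ / 816.9 = 0.0635 → ξ₂ = 51.87 kmol/h.
Outlet amounts (n = n₀ + Σ ν·ξ):
  R: 816.9 − 1(209.1) = 607.8
  Q: 0 + 2(209.1) − 1(51.87) = 366.4
  M: 0 + 1(51.87) = 51.87

366 kmol/h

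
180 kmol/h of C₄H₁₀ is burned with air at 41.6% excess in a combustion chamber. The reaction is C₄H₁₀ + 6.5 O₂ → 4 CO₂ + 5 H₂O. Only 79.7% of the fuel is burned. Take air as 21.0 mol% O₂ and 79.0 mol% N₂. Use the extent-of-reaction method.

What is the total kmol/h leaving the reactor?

8280 kmol/h

Stoichiometric O₂ = 6.5 × 180 = 1170 kmol/h; O₂ fed = 1170 × 1.416 = 1657 kmol/h.
N₂ fed = 1657 × 79/21 = 6232 kmol/h.
Fuel reacted = 0.797 × 180 → ξ = 143.5 kmol/h.
Outlet (n = n₀ + ν ξ):
  C₄H₁₀: 180 − 1(143.5) = 36.54
  O₂: 1657 − 6.5(143.5) = 724.2
  N₂: 6232 (inert)
  CO₂: 0 + 4(143.5) = 573.8
  H₂O: 0 + 5(143.5) = 717.3
Total out = 36.54 + 724.2 + 6232 + 573.8 + 717.3 = 8284 kmol/h.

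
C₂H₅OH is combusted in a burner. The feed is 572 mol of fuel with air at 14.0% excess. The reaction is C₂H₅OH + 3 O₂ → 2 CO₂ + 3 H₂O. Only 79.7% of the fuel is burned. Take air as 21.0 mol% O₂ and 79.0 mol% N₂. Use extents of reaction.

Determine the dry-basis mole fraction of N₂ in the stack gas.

0.82

Stoichiometric O₂ = 3 × 572 = 1716 mol; O₂ fed = 1716 × 1.140 = 1956 mol.
N₂ fed = 1956 × 79/21 = 7359 mol.
Fuel reacted = 0.797 × 572 → ξ = 455.9 mol.
Outlet (n = n₀ + ν ξ):
  C₂H₅OH: 572 − 1(455.9) = 116.1
  O₂: 1956 − 3(455.9) = 588.6
  N₂: 7359 (inert)
  CO₂: 0 + 2(455.9) = 911.8
  H₂O: 0 + 3(455.9) = 1368
Dry total = 8976 mol; y_N₂ (dry) = 7359 / 8976 = 0.8199.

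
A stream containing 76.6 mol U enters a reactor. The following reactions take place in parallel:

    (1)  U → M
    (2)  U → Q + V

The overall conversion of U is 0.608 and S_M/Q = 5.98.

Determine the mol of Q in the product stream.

6.67 mol

Conversion of U: U consumed = 0.608 × 76.6 = 46.57 mol = 1ξ₁ + 1ξ₂.
Selectivity: 1ξ₁ / (1ξ₂) = 5.98 → ξ₁ = 5.98 ξ₂.
Substitute: (1·5.98 + 1) ξ₂ = 46.57 → ξ₂ = 6.672 mol, ξ₁ = 39.9 mol.
Outlet amounts (n = n₀ + Σ ν·ξ):
  U: 76.6 − 1(39.9) − 1(6.672) = 30.03
  M: 0 + 1(39.9) = 39.9
  Q: 0 + 1(6.672) = 6.672
  V: 0 + 1(6.672) = 6.672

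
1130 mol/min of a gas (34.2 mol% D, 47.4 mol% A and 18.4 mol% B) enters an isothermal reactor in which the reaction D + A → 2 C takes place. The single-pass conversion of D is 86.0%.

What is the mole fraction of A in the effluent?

D reacted = 0.86 × 386.5 = 332.4 mol/min; ν_D = −1, so ξ = 332.4/1 = 332.4 mol/min.
Outlet amounts (n = n₀ + ν ξ):
  D: 386.5 − 1(332.4) = 54.1
  A: 535.6 − 1(332.4) = 203.3
  C: 0 + 2(332.4) = 664.7
  B: 207.9 (inert)
Total out = 1130 mol/min; y_A = 203.3 / 1130 = 0.1799.

0.18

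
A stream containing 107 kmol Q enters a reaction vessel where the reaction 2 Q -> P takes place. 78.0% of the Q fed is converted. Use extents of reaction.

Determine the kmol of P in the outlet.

Q reacted = 0.78 × 107 = 83.46 kmol; ν_Q = −2, so ξ = 83.46/2 = 41.73 kmol.
Outlet amounts (n = n₀ + ν ξ):
  Q: 107 − 2(41.73) = 23.54
  P: 0 + 1(41.73) = 41.73

41.7 kmol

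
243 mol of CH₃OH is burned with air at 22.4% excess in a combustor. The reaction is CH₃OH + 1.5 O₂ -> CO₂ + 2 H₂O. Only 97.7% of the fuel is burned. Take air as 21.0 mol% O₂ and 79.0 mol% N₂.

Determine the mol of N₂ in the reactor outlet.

1680 mol

Stoichiometric O₂ = 1.5 × 243 = 364.5 mol; O₂ fed = 364.5 × 1.224 = 446.1 mol.
N₂ fed = 446.1 × 79/21 = 1678 mol.
Fuel reacted = 0.977 × 243 → ξ = 237.4 mol.
Outlet (n = n₀ + ν ξ):
  CH₃OH: 243 − 1(237.4) = 5.589
  O₂: 446.1 − 1.5(237.4) = 90.03
  N₂: 1678 (inert)
  CO₂: 0 + 1(237.4) = 237.4
  H₂O: 0 + 2(237.4) = 474.8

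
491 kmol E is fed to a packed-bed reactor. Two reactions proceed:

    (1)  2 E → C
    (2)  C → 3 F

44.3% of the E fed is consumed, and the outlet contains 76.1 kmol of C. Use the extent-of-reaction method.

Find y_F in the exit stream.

Conversion of E: E consumed = 2ξ₁ = 0.443 × 491 → ξ₁ = 108.8 kmol.
C balance: n_C = 0 + 1ξ₁ − 1ξ₂ = 76.1 → ξ₂ = (1·108.8 − 76.1)/1 = 32.66 kmol.
Outlet amounts (n = n₀ + Σ ν·ξ):
  E: 491 − 2(108.8) = 273.5
  C: 0 + 1(108.8) − 1(32.66) = 76.1
  F: 0 + 3(32.66) = 97.97
Total out = 447.6 kmol; y_F = 97.97 / 447.6 = 0.2189.

0.219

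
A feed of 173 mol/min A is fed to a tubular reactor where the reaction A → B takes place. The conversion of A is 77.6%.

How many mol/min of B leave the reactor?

A reacted = 0.776 × 173 = 134.2 mol/min; ν_A = −1, so ξ = 134.2/1 = 134.2 mol/min.
Outlet amounts (n = n₀ + ν ξ):
  A: 173 − 1(134.2) = 38.75
  B: 0 + 1(134.2) = 134.2

134 mol/min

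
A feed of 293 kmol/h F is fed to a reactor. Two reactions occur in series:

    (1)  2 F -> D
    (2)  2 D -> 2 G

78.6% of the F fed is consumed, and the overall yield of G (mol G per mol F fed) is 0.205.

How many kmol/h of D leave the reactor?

Conversion of F: F consumed = 2ξ₁ = 0.786 × 293 → ξ₁ = 115.1 kmol/h.
Yield of G: 2ξ₂ / 293 = 0.205 → ξ₂ = 30.03 kmol/h.
Outlet amounts (n = n₀ + Σ ν·ξ):
  F: 293 − 2(115.1) = 62.7
  D: 0 + 1(115.1) − 2(30.03) = 55.08
  G: 0 + 2(30.03) = 60.06

55.1 kmol/h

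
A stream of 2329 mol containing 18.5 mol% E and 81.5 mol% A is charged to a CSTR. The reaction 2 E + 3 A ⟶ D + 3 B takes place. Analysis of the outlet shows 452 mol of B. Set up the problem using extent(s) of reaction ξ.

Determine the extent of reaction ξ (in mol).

For B: n = n₀ + 3ξ → 452 = 0 + 3ξ, giving ξ = 150.7 mol.
Outlet amounts (n = n₀ + ν ξ):
  E: 430.9 − 2(150.7) = 129.5
  A: 1898 − 3(150.7) = 1446
  D: 0 + 1(150.7) = 150.7
  B: 0 + 3(150.7) = 452

ξ = 151 mol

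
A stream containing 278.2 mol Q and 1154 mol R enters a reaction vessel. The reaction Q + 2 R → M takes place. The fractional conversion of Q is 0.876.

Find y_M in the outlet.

Q reacted = 0.876 × 278.2 = 243.7 mol; ν_Q = −1, so ξ = 243.7/1 = 243.7 mol.
Outlet amounts (n = n₀ + ν ξ):
  Q: 278.2 − 1(243.7) = 34.5
  R: 1154 − 2(243.7) = 666.6
  M: 0 + 1(243.7) = 243.7
Total out = 944.8 mol; y_M = 243.7 / 944.8 = 0.2579.

0.258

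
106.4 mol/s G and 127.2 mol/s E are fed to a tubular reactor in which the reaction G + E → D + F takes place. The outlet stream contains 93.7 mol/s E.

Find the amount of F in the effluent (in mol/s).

33.5 mol/s

For E: n = n₀ − 1ξ → 93.7 = 127.2 − 1ξ, giving ξ = 33.5 mol/s.
Outlet amounts (n = n₀ + ν ξ):
  G: 106.4 − 1(33.5) = 72.9
  E: 127.2 − 1(33.5) = 93.7
  D: 0 + 1(33.5) = 33.5
  F: 0 + 1(33.5) = 33.5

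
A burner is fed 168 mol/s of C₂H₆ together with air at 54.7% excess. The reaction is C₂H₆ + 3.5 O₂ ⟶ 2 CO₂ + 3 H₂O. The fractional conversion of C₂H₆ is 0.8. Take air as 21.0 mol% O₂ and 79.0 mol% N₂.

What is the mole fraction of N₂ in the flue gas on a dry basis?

Stoichiometric O₂ = 3.5 × 168 = 588 mol/s; O₂ fed = 588 × 1.547 = 909.6 mol/s.
N₂ fed = 909.6 × 79/21 = 3422 mol/s.
Fuel reacted = 0.8 × 168 → ξ = 134.4 mol/s.
Outlet (n = n₀ + ν ξ):
  C₂H₆: 168 − 1(134.4) = 33.6
  O₂: 909.6 − 3.5(134.4) = 439.2
  N₂: 3422 (inert)
  CO₂: 0 + 2(134.4) = 268.8
  H₂O: 0 + 3(134.4) = 403.2
Dry total = 4164 mol/s; y_N₂ (dry) = 3422 / 4164 = 0.8219.

0.822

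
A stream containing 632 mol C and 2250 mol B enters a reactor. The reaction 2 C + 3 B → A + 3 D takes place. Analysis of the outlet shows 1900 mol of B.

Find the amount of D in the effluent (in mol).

350 mol

For B: n = n₀ − 3ξ → 1900 = 2250 − 3ξ, giving ξ = 116.7 mol.
Outlet amounts (n = n₀ + ν ξ):
  C: 632 − 2(116.7) = 398.7
  B: 2250 − 3(116.7) = 1900
  A: 0 + 1(116.7) = 116.7
  D: 0 + 3(116.7) = 350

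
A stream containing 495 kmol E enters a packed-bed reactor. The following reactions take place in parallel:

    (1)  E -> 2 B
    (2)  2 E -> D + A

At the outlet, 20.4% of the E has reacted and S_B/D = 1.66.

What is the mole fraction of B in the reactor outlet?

0.113

Conversion of E: E consumed = 0.204 × 495 = 101 kmol = 1ξ₁ + 2ξ₂.
Selectivity: 2ξ₁ / (1ξ₂) = 1.66 → ξ₁ = 0.83 ξ₂.
Substitute: (1·0.83 + 2) ξ₂ = 101 → ξ₂ = 35.68 kmol, ξ₁ = 29.62 kmol.
Outlet amounts (n = n₀ + Σ ν·ξ):
  E: 495 − 1(29.62) − 2(35.68) = 394
  B: 0 + 2(29.62) = 59.23
  D: 0 + 1(35.68) = 35.68
  A: 0 + 1(35.68) = 35.68
Total out = 524.6 kmol; y_B = 59.23 / 524.6 = 0.1129.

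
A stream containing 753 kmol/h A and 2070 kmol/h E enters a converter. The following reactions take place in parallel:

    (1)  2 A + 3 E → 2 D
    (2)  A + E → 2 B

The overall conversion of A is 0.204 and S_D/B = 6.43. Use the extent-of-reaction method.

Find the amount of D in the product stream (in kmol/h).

Conversion of A: A consumed = 0.204 × 753 = 153.6 kmol/h = 2ξ₁ + 1ξ₂.
Selectivity: 2ξ₁ / (2ξ₂) = 6.43 → ξ₁ = 6.43 ξ₂.
Substitute: (2·6.43 + 1) ξ₂ = 153.6 → ξ₂ = 11.08 kmol/h, ξ₁ = 71.26 kmol/h.
Outlet amounts (n = n₀ + Σ ν·ξ):
  A: 753 − 2(71.26) − 1(11.08) = 599.4
  E: 2070 − 3(71.26) − 1(11.08) = 1845
  D: 0 + 2(71.26) = 142.5
  B: 0 + 2(11.08) = 22.17

143 kmol/h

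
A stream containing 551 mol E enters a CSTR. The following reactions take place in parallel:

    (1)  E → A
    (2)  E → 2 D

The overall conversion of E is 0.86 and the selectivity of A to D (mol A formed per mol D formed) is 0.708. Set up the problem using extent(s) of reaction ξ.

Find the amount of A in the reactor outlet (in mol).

278 mol

Conversion of E: E consumed = 0.86 × 551 = 473.9 mol = 1ξ₁ + 1ξ₂.
Selectivity: 1ξ₁ / (2ξ₂) = 0.708 → ξ₁ = 1.416 ξ₂.
Substitute: (1·1.416 + 1) ξ₂ = 473.9 → ξ₂ = 196.1 mol, ξ₁ = 277.7 mol.
Outlet amounts (n = n₀ + Σ ν·ξ):
  E: 551 − 1(277.7) − 1(196.1) = 77.14
  A: 0 + 1(277.7) = 277.7
  D: 0 + 2(196.1) = 392.3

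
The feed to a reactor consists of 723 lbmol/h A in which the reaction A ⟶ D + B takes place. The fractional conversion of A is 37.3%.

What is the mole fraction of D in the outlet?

0.272

A reacted = 0.373 × 723 = 269.7 lbmol/h; ν_A = −1, so ξ = 269.7/1 = 269.7 lbmol/h.
Outlet amounts (n = n₀ + ν ξ):
  A: 723 − 1(269.7) = 453.3
  D: 0 + 1(269.7) = 269.7
  B: 0 + 1(269.7) = 269.7
Total out = 992.7 lbmol/h; y_D = 269.7 / 992.7 = 0.2717.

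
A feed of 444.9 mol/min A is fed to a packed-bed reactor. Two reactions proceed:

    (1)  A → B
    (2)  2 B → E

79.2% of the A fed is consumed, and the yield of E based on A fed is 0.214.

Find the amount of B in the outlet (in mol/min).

162 mol/min

Conversion of A: A consumed = 1ξ₁ = 0.792 × 444.9 → ξ₁ = 352.4 mol/min.
Yield of E: 1ξ₂ / 444.9 = 0.214 → ξ₂ = 95.21 mol/min.
Outlet amounts (n = n₀ + Σ ν·ξ):
  A: 444.9 − 1(352.4) = 92.54
  B: 0 + 1(352.4) − 2(95.21) = 161.9
  E: 0 + 1(95.21) = 95.21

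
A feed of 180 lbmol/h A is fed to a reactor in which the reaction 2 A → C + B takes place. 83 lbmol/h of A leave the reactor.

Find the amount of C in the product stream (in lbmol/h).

For A: n = n₀ − 2ξ → 83 = 180 − 2ξ, giving ξ = 48.5 lbmol/h.
Outlet amounts (n = n₀ + ν ξ):
  A: 180 − 2(48.5) = 83
  C: 0 + 1(48.5) = 48.5
  B: 0 + 1(48.5) = 48.5

48.5 lbmol/h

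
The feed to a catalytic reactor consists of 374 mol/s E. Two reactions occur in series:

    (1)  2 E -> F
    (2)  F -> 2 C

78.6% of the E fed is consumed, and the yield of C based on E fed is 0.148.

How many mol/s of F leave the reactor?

Conversion of E: E consumed = 2ξ₁ = 0.786 × 374 → ξ₁ = 147 mol/s.
Yield of C: 2ξ₂ / 374 = 0.148 → ξ₂ = 27.68 mol/s.
Outlet amounts (n = n₀ + Σ ν·ξ):
  E: 374 − 2(147) = 80.04
  F: 0 + 1(147) − 1(27.68) = 119.3
  C: 0 + 2(27.68) = 55.35

119 mol/s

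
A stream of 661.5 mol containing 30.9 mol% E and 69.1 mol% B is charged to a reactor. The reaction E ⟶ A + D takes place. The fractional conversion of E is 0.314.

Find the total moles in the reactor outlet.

E reacted = 0.314 × 204.4 = 64.18 mol; ν_E = −1, so ξ = 64.18/1 = 64.18 mol.
Outlet amounts (n = n₀ + ν ξ):
  E: 204.4 − 1(64.18) = 140.2
  A: 0 + 1(64.18) = 64.18
  D: 0 + 1(64.18) = 64.18
  B: 457.1 (inert)
Total out = 140.2 + 64.18 + 64.18 + 457.1 = 725.7 mol.

726 mol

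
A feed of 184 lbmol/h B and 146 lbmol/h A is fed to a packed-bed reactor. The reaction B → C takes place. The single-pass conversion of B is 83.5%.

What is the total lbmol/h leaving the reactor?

330 lbmol/h

B reacted = 0.835 × 184 = 153.6 lbmol/h; ν_B = −1, so ξ = 153.6/1 = 153.6 lbmol/h.
Outlet amounts (n = n₀ + ν ξ):
  B: 184 − 1(153.6) = 30.36
  C: 0 + 1(153.6) = 153.6
  A: 146 (inert)
Total out = 30.36 + 153.6 + 146 = 330 lbmol/h.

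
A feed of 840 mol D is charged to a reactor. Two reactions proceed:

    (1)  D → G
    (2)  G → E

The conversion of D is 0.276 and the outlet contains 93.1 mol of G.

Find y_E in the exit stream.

Conversion of D: D consumed = 1ξ₁ = 0.276 × 840 → ξ₁ = 231.8 mol.
G balance: n_G = 0 + 1ξ₁ − 1ξ₂ = 93.1 → ξ₂ = (1·231.8 − 93.1)/1 = 138.7 mol.
Outlet amounts (n = n₀ + Σ ν·ξ):
  D: 840 − 1(231.8) = 608.2
  G: 0 + 1(231.8) − 1(138.7) = 93.1
  E: 0 + 1(138.7) = 138.7
Total out = 840 mol; y_E = 138.7 / 840 = 0.1652.

0.165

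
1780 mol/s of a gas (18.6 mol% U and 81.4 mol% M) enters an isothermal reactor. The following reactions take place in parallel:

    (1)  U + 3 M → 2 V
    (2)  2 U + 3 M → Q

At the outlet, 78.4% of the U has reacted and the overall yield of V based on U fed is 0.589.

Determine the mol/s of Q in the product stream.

81 mol/s

Yield of V: 2ξ₁ / 331.1 = 0.589 → ξ₁ = 97.5 mol/s.
Conversion of U: 1ξ₁ + 2ξ₂ = 0.784 × 331.1 = 259.6 → ξ₂ = 81.03 mol/s.
Outlet amounts (n = n₀ + Σ ν·ξ):
  U: 331.1 − 1(97.5) − 2(81.03) = 71.51
  M: 1449 − 3(97.5) − 3(81.03) = 913.3
  V: 0 + 2(97.5) = 195
  Q: 0 + 1(81.03) = 81.03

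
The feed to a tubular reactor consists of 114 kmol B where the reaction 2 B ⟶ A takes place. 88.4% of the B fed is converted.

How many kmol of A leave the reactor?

50.4 kmol

B reacted = 0.884 × 114 = 100.8 kmol; ν_B = −2, so ξ = 100.8/2 = 50.39 kmol.
Outlet amounts (n = n₀ + ν ξ):
  B: 114 − 2(50.39) = 13.22
  A: 0 + 1(50.39) = 50.39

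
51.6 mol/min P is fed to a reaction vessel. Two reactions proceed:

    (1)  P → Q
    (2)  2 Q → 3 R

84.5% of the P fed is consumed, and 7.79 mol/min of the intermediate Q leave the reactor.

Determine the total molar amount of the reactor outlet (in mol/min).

Conversion of P: P consumed = 1ξ₁ = 0.845 × 51.6 → ξ₁ = 43.6 mol/min.
Q balance: n_Q = 0 + 1ξ₁ − 2ξ₂ = 7.79 → ξ₂ = (1·43.6 − 7.79)/2 = 17.91 mol/min.
Outlet amounts (n = n₀ + Σ ν·ξ):
  P: 51.6 − 1(43.6) = 7.998
  Q: 0 + 1(43.6) − 2(17.91) = 7.79
  R: 0 + 3(17.91) = 53.72
Total out = 7.998 + 7.79 + 53.72 = 69.51 mol/min.

69.5 mol/min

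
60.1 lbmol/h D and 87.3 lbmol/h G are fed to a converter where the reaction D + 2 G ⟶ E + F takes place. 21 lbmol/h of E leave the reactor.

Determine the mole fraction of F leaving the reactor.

For E: n = n₀ + 1ξ → 21 = 0 + 1ξ, giving ξ = 21 lbmol/h.
Outlet amounts (n = n₀ + ν ξ):
  D: 60.1 − 1(21) = 39.1
  G: 87.3 − 2(21) = 45.3
  E: 0 + 1(21) = 21
  F: 0 + 1(21) = 21
Total out = 126.4 lbmol/h; y_F = 21 / 126.4 = 0.1661.

0.166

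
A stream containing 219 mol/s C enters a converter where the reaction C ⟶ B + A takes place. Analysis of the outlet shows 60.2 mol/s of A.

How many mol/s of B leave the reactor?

For A: n = n₀ + 1ξ → 60.2 = 0 + 1ξ, giving ξ = 60.2 mol/s.
Outlet amounts (n = n₀ + ν ξ):
  C: 219 − 1(60.2) = 158.8
  B: 0 + 1(60.2) = 60.2
  A: 0 + 1(60.2) = 60.2

60.2 mol/s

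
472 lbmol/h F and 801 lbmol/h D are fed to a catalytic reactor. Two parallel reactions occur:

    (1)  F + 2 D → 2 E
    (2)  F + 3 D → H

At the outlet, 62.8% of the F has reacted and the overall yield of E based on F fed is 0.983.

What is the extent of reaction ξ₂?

Yield of E: 2ξ₁ / 472 = 0.983 → ξ₁ = 232 lbmol/h.
Conversion of F: 1ξ₁ + 1ξ₂ = 0.628 × 472 = 296.4 → ξ₂ = 64.43 lbmol/h.
Outlet amounts (n = n₀ + Σ ν·ξ):
  F: 472 − 1(232) − 1(64.43) = 175.6
  D: 801 − 2(232) − 3(64.43) = 143.7
  E: 0 + 2(232) = 464
  H: 0 + 1(64.43) = 64.43

ξ₂ = 64.4 lbmol/h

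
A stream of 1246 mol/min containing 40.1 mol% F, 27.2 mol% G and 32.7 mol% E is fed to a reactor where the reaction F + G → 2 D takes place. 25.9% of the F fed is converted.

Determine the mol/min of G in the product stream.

210 mol/min

F reacted = 0.259 × 499.6 = 129.4 mol/min; ν_F = −1, so ξ = 129.4/1 = 129.4 mol/min.
Outlet amounts (n = n₀ + ν ξ):
  F: 499.6 − 1(129.4) = 370.2
  G: 338.9 − 1(129.4) = 209.5
  D: 0 + 2(129.4) = 258.8
  E: 407.4 (inert)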